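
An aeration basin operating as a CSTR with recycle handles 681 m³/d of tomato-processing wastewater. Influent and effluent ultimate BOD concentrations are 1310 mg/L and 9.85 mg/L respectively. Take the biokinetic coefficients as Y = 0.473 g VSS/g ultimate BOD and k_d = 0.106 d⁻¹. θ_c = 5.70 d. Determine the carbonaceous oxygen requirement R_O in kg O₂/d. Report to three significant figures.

R_O ≈ 515 kg O₂/d

The observed yield is Y_obs = Y/(1 + k_d·θ_c) = 0.473 / (1 + 0.106 × 5.70) = 0.473 / 1.604 = 0.2949 g VSS per g ultimate BOD removed.
Mass of ultimate BOD removed per day: Q(S₀ − S) = 681 × 1300 g/m³ = 885.4 kg/d.
Net sludge production P_X = 0.2949 × 885.4 = 261.1 kg VSS/d.
R_O = Q·ΔS − 1.42 P_X = 885.4 − 370.7 = 514.7 kg O₂/d.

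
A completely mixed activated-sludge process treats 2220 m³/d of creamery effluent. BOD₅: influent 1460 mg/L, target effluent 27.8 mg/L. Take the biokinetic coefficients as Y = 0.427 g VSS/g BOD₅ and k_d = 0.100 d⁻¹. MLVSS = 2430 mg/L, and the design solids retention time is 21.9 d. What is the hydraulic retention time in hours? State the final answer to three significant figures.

Rearranging the biomass balance for a CMAS with decay, V = Y·Q·ΔS·θ_c / [X·(1+k_d θ_c)] = 0.427 × 2220 × (1460 − 27.8) × 21.9 / [2430 × (1 + 0.100 × 21.9)] = 2.97×10^7 / 7752 = 3836 m³.
Hydraulic retention time τ = V/Q = 3836 / 2220 = 1.728 d = 41.47 h.

τ ≈ 41.5 h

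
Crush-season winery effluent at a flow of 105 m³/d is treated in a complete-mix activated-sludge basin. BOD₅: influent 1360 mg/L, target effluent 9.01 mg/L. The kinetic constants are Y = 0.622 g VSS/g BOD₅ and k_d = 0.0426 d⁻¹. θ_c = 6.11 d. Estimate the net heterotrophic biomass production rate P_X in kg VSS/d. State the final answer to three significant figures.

P_X ≈ 70.0 kg VSS/d

Observed yield with endogenous decay: Y_obs = Y / (1 + k_d·θ_c) = 0.622 / (1 + 0.0426 × 6.11) = 0.622 / 1.260 = 0.4935 g VSS/g BOD₅.
Mass of BOD₅ removed per day: Q(S₀ − S) = 105 × 1351 g/m³ = 141.9 kg/d.
Biomass produced: P_X = Y_obs·Q·ΔS = 0.4935 × 141.9 ≈ 70.01 kg VSS/d.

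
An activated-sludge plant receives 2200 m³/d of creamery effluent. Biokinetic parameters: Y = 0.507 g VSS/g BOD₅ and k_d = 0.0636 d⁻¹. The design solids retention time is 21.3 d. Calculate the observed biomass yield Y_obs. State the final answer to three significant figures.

Correct the yield for decay: Y_obs = Y/(1 + k_d θ_c) = 0.507 / (1 + 0.0636 × 21.3) = 0.507 / 2.355 = 0.2153.

Y_obs ≈ 0.215 g VSS/g BOD₅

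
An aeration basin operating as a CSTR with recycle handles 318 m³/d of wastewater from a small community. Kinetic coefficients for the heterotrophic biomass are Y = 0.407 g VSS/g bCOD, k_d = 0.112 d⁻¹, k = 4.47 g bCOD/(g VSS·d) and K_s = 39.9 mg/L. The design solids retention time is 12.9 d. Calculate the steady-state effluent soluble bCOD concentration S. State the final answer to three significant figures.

S ≈ 4.64 mg/L

From the Monod/SRT balance for a CMAS, S = K_s·(1+k_d θ_c)/[θ_c·(Y k − k_d) − 1] = 39.9 × (1 + 0.112 × 12.9) / [12.9 × (0.407 × 4.47 − 0.112) − 1] = 97.55 / 21.02 = 4.640 mg/L.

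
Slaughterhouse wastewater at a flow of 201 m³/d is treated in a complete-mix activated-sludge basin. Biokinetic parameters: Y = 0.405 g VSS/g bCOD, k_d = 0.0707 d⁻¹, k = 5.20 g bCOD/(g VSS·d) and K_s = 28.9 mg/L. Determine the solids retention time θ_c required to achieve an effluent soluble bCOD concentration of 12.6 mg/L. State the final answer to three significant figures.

From 1/θ_c = Y·k·S/(K_s + S) − k_d: Y·k·S/(K_s+S) = 0.405 × 5.20 × 12.6 / (28.9 + 12.6) = 0.6394 d⁻¹.
Then 1/θ_c = μ − k_d = 0.6394 − 0.0707 = 0.5687 d⁻¹, giving θ_c = 1.758 d.

θ_c ≈ 1.76 d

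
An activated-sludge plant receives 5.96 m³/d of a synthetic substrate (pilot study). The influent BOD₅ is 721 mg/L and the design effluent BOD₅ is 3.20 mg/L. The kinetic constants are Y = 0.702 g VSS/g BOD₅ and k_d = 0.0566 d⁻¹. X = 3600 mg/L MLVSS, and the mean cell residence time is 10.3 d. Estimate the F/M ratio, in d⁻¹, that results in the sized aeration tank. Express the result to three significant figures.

F/M ≈ 0.220 d⁻¹

From the SRT design equation V = Y Q (S₀−S) θ_c / [X (1 + k_d θ_c)] = 0.702 × 5.96 × (721 − 3.20) × 10.3 / [3600 × (1 + 0.0566 × 10.3)] = 3.09×10^4 / 5699 = 5.428 m³.
F/M = Q·S₀ / (V·X) = 5.96 × 721 / (5.428 × 3600) = 0.2199 g BOD₅·(g VSS·d)⁻¹.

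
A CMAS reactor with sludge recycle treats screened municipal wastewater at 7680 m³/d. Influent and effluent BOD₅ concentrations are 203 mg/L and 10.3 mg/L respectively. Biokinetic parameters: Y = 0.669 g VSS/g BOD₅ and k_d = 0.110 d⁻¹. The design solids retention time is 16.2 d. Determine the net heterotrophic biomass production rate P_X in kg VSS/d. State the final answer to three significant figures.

P_X ≈ 356 kg VSS/d

Correct the yield for decay: Y_obs = Y/(1 + k_d θ_c) = 0.669 / (1 + 0.110 × 16.2) = 0.669 / 2.782 = 0.2405.
Q·(S₀ − S) = 7680 × (203 − 10.3) × 10⁻³ = 1480 kg/d removed.
Net biomass production P_X = Y_obs × Q·(S₀ − S) = 0.2405 × 1480 = 355.9 kg VSS/d.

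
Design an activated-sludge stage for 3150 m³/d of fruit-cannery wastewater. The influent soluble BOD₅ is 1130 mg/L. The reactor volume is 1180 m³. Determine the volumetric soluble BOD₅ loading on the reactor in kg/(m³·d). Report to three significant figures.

Applied soluble BOD₅ load per unit volume = Q·S₀/V = (3150 × 1130/1000)/1180 = 3.017 kg soluble BOD₅·m⁻³·d⁻¹.

L_v ≈ 3.02 kg soluble BOD₅/(m³·d)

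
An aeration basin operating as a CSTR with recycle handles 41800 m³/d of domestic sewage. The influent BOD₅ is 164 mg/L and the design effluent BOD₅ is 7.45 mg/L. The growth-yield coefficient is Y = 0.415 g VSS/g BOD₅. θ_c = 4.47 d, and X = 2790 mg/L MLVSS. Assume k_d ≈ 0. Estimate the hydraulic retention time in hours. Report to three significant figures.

τ ≈ 2.50 h

V·X = Y·Q·ΔS·θ_c gives V = 0.415 × 41800 × (164 − 7.45) × 4.47 / 2790 = 4351 m³.
Hydraulic retention time τ = V/Q = 4351 / 41800 = 0.1041 d = 2.498 h.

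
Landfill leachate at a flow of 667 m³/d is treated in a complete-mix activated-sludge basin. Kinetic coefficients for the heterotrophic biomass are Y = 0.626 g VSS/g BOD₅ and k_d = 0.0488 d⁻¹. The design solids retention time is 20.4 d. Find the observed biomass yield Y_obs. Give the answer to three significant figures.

Y_obs = Y / (1 + k_d θ_c) = 0.626 / (1 + 0.0488 × 20.4) = 0.626 / 1.996 = 0.3137.

Y_obs ≈ 0.314 g VSS/g BOD₅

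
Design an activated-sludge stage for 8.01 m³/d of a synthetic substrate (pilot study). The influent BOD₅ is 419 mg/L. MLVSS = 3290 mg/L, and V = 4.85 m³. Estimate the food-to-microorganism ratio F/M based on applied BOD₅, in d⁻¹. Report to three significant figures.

F/M ≈ 0.210 d⁻¹

F/M = applied load / biomass = Q·S₀/(V·X) = 8.01 × 419 / (4.850 × 3290) = 0.2103 d⁻¹.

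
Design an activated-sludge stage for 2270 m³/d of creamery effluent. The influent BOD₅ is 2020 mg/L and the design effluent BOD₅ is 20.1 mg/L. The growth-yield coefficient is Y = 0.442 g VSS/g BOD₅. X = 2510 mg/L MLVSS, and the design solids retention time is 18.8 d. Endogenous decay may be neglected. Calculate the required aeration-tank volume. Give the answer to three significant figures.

V ≈ 15000 m³

With k_d = 0 the design equation reduces to V = Y Q (S₀−S) θ_c / X = 0.442 × 2270 × (2020 − 20.1) × 18.8 / 2510 = 15029 m³.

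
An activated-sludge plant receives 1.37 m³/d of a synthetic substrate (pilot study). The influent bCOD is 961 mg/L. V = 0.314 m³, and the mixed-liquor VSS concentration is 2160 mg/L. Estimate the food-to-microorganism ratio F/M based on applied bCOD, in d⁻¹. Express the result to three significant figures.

F/M = Q·S₀ / (V·X) = 1.37 × 961 / (0.3140 × 2160) = 1.941 g bCOD·(g VSS·d)⁻¹.

F/M ≈ 1.94 d⁻¹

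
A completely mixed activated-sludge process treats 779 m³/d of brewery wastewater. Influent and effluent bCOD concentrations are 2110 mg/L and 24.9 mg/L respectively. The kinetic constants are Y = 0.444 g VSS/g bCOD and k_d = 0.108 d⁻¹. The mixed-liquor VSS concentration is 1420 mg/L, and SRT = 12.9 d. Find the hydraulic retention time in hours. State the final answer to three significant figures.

Steady-state biomass mass balance: V·X·(1 + k_d·θ_c) = Y·Q·(S₀ − S)·θ_c, so V = 0.444 × 779 × (2110 − 24.9) × 12.9 / [1420 × (1 + 0.108 × 12.9)] = 9.3×10^6 / 3398 = 2738 m³.
τ = V/Q = 2738/779 = 3.514 d, or 84.34 h.

τ ≈ 84.3 h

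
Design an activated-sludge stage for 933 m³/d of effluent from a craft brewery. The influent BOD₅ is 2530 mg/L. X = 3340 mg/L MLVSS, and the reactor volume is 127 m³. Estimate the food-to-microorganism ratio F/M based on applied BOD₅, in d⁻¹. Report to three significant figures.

Food-to-microorganism ratio F/M = Q S₀ / (V X) = 933 × 2530 / (127.0 × 3340) = 5.565 d⁻¹.

F/M ≈ 5.56 d⁻¹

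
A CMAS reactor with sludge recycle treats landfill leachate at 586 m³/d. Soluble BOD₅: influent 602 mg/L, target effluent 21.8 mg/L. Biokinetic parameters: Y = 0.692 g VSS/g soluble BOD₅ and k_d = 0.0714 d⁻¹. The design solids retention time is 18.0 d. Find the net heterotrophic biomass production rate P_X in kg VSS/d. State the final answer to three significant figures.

P_X ≈ 103 kg VSS/d

Observed yield with endogenous decay: Y_obs = Y / (1 + k_d·θ_c) = 0.692 / (1 + 0.0714 × 18.0) = 0.692 / 2.285 = 0.3028 g VSS/g soluble BOD₅.
ΔS = 602 − 21.8 = 580.2 mg/L, so the substrate removal rate is 586 × 580.2/1000 = 340.0 kg soluble BOD₅/d.
P_X = Y_obs · Q(S₀ − S) = 0.3028 × 340.0 = 103.0 kg VSS/d.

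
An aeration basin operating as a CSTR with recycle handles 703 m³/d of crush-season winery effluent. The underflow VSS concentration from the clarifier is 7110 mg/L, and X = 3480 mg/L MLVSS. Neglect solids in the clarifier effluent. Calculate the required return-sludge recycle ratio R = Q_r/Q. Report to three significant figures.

R ≈ 0.959

Mass balance around the secondary clarifier (neglecting effluent solids): R = X / (X_r − X) = 3480 / (7110 − 3480) = 0.9587.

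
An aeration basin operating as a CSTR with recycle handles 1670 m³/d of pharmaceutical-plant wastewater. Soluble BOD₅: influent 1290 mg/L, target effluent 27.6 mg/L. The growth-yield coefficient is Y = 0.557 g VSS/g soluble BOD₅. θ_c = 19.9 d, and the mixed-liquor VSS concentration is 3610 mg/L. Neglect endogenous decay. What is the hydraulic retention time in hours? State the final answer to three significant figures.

τ ≈ 93.0 h

Biomass mass balance (decay neglected): V·X = Y·Q·(S₀ − S)·θ_c, so V = 0.557 × 1670 × (1290 − 27.6) × 19.9 / 3610 = 6473 m³.
τ = V/Q = 6473/1670 = 3.876 d, or 93.03 h.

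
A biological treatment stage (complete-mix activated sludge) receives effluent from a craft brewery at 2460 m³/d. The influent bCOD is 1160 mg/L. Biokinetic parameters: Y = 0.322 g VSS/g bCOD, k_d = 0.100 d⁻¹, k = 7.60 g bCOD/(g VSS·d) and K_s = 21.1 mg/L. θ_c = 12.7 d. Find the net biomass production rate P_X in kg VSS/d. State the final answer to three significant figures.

Effluent substrate depends only on kinetics and SRT: S = K_s(1 + k_d θ_c) / [θ_c(Yk − k_d) − 1] = 21.1 × (1 + 0.100 × 12.7) / [12.7 × (0.322 × 7.60 − 0.100) − 1] = 47.90 / 28.81 = 1.663 mg/L.
Observed yield with endogenous decay: Y_obs = Y / (1 + k_d·θ_c) = 0.322 / (1 + 0.100 × 12.7) = 0.322 / 2.270 = 0.1419 g VSS/g bCOD.
Substrate removed = Q·(S₀ − S) = 2460 m³/d × (1160 − 1.66) g/m³ = 2.85×10^6 g/d = 2850 kg/d.
P_X = Y_obs · Q(S₀ − S) = 0.1419 × 2850 = 404.2 kg VSS/d.

P_X ≈ 404 kg VSS/d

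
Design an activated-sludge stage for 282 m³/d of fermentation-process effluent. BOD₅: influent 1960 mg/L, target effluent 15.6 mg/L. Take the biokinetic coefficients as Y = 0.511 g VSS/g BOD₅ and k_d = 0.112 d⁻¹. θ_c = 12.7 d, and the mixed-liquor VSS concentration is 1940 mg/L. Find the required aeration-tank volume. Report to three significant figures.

V ≈ 757 m³

From the SRT design equation V = Y Q (S₀−S) θ_c / [X (1 + k_d θ_c)] = 0.511 × 282 × (1960 − 15.6) × 12.7 / [1940 × (1 + 0.112 × 12.7)] = 3.56×10^6 / 4699 = 757.2 m³.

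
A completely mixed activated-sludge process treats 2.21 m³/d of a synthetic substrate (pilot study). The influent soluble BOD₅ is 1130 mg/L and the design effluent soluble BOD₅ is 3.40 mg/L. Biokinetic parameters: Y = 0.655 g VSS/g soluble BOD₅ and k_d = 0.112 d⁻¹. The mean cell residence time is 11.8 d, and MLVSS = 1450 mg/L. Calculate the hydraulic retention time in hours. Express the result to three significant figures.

From the SRT design equation V = Y Q (S₀−S) θ_c / [X (1 + k_d θ_c)] = 0.655 × 2.21 × (1130 − 3.40) × 11.8 / [1450 × (1 + 0.112 × 11.8)] = 1.92×10^4 / 3366 = 5.716 m³.
τ = V/Q = 5.716/2.21 = 2.587 d, or 62.08 h.

τ ≈ 62.1 h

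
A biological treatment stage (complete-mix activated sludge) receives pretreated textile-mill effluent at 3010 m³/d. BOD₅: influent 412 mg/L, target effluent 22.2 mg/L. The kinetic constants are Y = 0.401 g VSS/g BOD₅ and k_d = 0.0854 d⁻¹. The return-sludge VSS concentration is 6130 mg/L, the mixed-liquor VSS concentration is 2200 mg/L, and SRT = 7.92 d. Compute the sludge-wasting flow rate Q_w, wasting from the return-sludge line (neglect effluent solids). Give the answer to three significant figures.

Steady-state biomass mass balance: V·X·(1 + k_d·θ_c) = Y·Q·(S₀ − S)·θ_c, so V = 0.401 × 3010 × (412 − 22.2) × 7.92 / [2200 × (1 + 0.0854 × 7.92)] = 3.73×10^6 / 3688 = 1010 m³.
θ_c = V·X/(Q_w·X_r) when wasting from the recycle, so Q_w = V·X/(θ_c·X_r) = 1010 × 2200 / (7.92 × 6130) = 45.78 m³/d.

Q_w ≈ 45.8 m³/d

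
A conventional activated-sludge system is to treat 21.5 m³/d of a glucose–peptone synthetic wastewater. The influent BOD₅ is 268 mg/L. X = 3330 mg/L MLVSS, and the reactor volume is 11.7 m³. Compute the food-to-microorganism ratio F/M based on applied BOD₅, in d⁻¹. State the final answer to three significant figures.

F/M ≈ 0.148 d⁻¹

F/M = applied load / biomass = Q·S₀/(V·X) = 21.5 × 268 / (11.70 × 3330) = 0.1479 d⁻¹.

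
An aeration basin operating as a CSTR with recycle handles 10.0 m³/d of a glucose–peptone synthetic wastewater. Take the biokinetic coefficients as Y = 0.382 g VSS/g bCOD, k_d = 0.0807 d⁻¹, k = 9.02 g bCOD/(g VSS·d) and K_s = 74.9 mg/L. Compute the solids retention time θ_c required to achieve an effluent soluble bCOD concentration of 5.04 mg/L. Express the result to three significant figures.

θ_c ≈ 7.32 d

Specific growth rate at S = 5.04 mg/L: μ = YkS/(K_s+S) = 0.382·9.02·5.04/(74.9+5.04) = 0.2172 d⁻¹.
1/θ_c = 0.2172 − 0.0807 = 0.1365 d⁻¹, so θ_c = 7.324 d.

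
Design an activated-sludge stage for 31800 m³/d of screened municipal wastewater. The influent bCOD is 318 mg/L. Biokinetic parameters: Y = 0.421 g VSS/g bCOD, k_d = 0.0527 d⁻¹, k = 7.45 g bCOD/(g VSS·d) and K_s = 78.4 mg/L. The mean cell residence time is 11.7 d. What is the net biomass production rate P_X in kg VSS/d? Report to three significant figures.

Effluent substrate depends only on kinetics and SRT: S = K_s(1 + k_d θ_c) / [θ_c(Yk − k_d) − 1] = 78.4 × (1 + 0.0527 × 11.7) / [11.7 × (0.421 × 7.45 − 0.0527) − 1] = 126.7 / 35.08 = 3.613 mg/L.
Observed yield with endogenous decay: Y_obs = Y / (1 + k_d·θ_c) = 0.421 / (1 + 0.0527 × 11.7) = 0.421 / 1.617 = 0.2604 g VSS/g bCOD.
Mass of bCOD removed per day: Q(S₀ − S) = 31800 × 314.4 g/m³ = 9998 kg/d.
Net biomass production P_X = Y_obs × Q·(S₀ − S) = 0.2604 × 9998 = 2604 kg VSS/d.

P_X ≈ 2600 kg VSS/d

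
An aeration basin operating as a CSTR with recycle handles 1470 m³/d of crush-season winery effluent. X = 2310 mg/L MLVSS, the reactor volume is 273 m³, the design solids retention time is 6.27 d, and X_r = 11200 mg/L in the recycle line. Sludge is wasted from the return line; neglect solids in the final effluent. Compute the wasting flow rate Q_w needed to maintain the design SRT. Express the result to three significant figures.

Q_w = (V·X)/(θ_c X_r) = 273.0 × 2310 / (6.27 × 11200) = 8.980 m³/d.

Q_w ≈ 8.98 m³/d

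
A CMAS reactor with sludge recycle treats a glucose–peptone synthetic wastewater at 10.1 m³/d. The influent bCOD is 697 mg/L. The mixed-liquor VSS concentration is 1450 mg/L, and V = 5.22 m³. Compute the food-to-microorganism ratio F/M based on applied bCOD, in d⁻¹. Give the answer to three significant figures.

F/M ≈ 0.930 d⁻¹

F/M = applied load / biomass = Q·S₀/(V·X) = 10.1 × 697 / (5.220 × 1450) = 0.9301 d⁻¹.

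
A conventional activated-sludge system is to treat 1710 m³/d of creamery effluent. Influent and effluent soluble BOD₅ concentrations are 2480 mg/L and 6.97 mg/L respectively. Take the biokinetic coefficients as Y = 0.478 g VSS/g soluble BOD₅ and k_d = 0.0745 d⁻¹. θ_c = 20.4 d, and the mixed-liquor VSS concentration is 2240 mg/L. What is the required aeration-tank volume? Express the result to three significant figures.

Rearranging the biomass balance for a CMAS with decay, V = Y·Q·ΔS·θ_c / [X·(1+k_d θ_c)] = 0.478 × 1710 × (2480 − 6.97) × 20.4 / [2240 × (1 + 0.0745 × 20.4)] = 4.12×10^7 / 5644 = 7306 m³.

V ≈ 7310 m³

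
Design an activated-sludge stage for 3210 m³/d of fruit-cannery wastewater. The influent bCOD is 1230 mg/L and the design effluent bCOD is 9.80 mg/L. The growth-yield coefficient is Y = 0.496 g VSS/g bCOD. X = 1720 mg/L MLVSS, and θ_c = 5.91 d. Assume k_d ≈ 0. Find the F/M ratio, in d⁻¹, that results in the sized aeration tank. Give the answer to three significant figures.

F/M ≈ 0.344 d⁻¹

Biomass mass balance (decay neglected): V·X = Y·Q·(S₀ − S)·θ_c, so V = 0.496 × 3210 × (1230 − 9.80) × 5.91 / 1720 = 6675 m³.
Food-to-microorganism ratio F/M = Q S₀ / (V X) = 3210 × 1230 / (6675 × 1720) = 0.3439 d⁻¹.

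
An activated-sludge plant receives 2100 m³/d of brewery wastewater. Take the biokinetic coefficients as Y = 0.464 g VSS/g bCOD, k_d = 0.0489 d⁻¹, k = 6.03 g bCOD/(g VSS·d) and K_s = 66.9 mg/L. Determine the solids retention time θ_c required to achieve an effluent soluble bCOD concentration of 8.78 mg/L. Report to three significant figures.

At the target effluent, Y k S/(K_s+S) = 0.464×6.03×8.78/75.68 = 0.3246 d⁻¹.
Then 1/θ_c = μ − k_d = 0.3246 − 0.0489 = 0.2757 d⁻¹, giving θ_c = 3.627 d.

θ_c ≈ 3.63 d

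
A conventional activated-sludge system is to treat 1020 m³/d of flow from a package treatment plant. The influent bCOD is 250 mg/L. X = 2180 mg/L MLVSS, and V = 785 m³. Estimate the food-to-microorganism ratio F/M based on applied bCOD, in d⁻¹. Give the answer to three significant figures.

Food-to-microorganism ratio F/M = Q S₀ / (V X) = 1020 × 250 / (785.0 × 2180) = 0.1490 d⁻¹.

F/M ≈ 0.149 d⁻¹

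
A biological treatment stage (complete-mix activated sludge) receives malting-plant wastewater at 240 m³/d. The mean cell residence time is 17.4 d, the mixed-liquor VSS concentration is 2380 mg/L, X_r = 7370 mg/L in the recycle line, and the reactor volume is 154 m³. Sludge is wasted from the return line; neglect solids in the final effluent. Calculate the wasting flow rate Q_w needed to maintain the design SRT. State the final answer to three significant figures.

Wasting from the return line (neglecting effluent solids): Q_w = V·X / (θ_c·X_r) = 154.0 × 2380 / (17.4 × 7370) = 2.858 m³/d.

Q_w ≈ 2.86 m³/d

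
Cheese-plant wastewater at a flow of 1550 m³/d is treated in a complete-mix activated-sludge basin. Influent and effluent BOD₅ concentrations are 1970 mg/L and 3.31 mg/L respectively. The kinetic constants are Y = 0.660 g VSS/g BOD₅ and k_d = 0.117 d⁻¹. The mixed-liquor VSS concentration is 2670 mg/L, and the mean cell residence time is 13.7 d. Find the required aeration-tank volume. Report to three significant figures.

V ≈ 3970 m³

Steady-state biomass mass balance: V·X·(1 + k_d·θ_c) = Y·Q·(S₀ − S)·θ_c, so V = 0.660 × 1550 × (1970 − 3.31) × 13.7 / [2670 × (1 + 0.117 × 13.7)] = 2.76×10^7 / 6950 = 3966 m³.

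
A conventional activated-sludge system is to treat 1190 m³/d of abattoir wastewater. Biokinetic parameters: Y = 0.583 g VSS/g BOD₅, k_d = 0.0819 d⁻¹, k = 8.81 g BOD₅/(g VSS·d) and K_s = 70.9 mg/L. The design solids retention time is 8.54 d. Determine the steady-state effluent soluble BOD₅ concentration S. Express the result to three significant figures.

S ≈ 2.86 mg/L

From the Monod/SRT balance for a CMAS, S = K_s·(1+k_d θ_c)/[θ_c·(Y k − k_d) − 1] = 70.9 × (1 + 0.0819 × 8.54) / [8.54 × (0.583 × 8.81 − 0.0819) − 1] = 120.5 / 42.16 = 2.858 mg/L.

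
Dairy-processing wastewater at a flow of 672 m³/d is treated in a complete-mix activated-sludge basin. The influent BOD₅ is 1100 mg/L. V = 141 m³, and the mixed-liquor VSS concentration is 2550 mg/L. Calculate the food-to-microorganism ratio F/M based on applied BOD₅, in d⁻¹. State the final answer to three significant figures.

Food-to-microorganism ratio F/M = Q S₀ / (V X) = 672 × 1100 / (141.0 × 2550) = 2.056 d⁻¹.

F/M ≈ 2.06 d⁻¹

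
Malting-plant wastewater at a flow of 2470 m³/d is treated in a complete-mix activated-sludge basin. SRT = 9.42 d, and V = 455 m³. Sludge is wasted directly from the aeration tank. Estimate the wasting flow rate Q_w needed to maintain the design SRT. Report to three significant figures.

With mixed-liquor wasting, θ_c = V/Q_w, so Q_w = V/θ_c = 455.0/9.42 = 48.30 m³/d.

Q_w ≈ 48.3 m³/d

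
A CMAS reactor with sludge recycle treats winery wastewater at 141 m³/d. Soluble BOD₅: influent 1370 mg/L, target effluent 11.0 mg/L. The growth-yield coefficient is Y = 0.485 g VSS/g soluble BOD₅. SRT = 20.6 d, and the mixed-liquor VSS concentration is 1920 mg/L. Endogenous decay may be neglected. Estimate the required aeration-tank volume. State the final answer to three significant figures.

Biomass mass balance (decay neglected): V·X = Y·Q·(S₀ − S)·θ_c, so V = 0.485 × 141 × (1370 − 11.0) × 20.6 / 1920 = 997.1 m³.

V ≈ 997 m³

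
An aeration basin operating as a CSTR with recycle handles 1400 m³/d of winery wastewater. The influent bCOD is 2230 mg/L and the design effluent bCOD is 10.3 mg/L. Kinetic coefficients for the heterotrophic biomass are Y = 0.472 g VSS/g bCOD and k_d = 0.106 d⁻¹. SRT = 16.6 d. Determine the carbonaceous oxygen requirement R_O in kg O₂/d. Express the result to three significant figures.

R_O ≈ 2350 kg O₂/d

The observed yield is Y_obs = Y/(1 + k_d·θ_c) = 0.472 / (1 + 0.106 × 16.6) = 0.472 / 2.760 = 0.1710 g VSS per g bCOD removed.
ΔS = 2230 − 10.3 = 2220 mg/L, so the substrate removal rate is 1400 × 2220/1000 = 3108 kg bCOD/d.
P_X = Y_obs·Q·(S₀ − S) = 0.1710 × 3108 = 531.5 kg VSS/d.
R_O = Q·(S₀ − S) − 1.42·P_X = 3108 − 1.42 × 531.5 = 2353 kg O₂/d.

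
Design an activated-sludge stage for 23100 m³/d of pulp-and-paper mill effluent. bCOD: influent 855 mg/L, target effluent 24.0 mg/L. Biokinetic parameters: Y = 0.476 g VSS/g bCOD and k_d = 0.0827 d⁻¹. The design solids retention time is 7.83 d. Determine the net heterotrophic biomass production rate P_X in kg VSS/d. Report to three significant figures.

The observed yield is Y_obs = Y/(1 + k_d·θ_c) = 0.476 / (1 + 0.0827 × 7.83) = 0.476 / 1.648 = 0.2889 g VSS per g bCOD removed.
Substrate removed = Q·(S₀ − S) = 23100 m³/d × (855 − 24.0) g/m³ = 1.92×10^7 g/d = 19196 kg/d.
Net biomass production P_X = Y_obs × Q·(S₀ − S) = 0.2889 × 19196 = 5546 kg VSS/d.

P_X ≈ 5550 kg VSS/d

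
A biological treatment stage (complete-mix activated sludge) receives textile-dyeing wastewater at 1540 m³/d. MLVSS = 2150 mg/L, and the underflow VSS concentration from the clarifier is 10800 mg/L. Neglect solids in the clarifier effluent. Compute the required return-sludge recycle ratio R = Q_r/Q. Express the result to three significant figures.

R ≈ 0.249

Mass balance around the secondary clarifier (neglecting effluent solids): R = X / (X_r − X) = 2150 / (10800 − 2150) = 0.2486.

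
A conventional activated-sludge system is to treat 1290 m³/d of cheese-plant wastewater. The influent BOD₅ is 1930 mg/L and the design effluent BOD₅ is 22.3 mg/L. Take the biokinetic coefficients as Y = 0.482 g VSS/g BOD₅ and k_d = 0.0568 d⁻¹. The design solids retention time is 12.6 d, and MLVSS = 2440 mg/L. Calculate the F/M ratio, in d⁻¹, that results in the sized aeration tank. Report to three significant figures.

F/M ≈ 0.286 d⁻¹

From the SRT design equation V = Y Q (S₀−S) θ_c / [X (1 + k_d θ_c)] = 0.482 × 1290 × (1930 − 22.3) × 12.6 / [2440 × (1 + 0.0568 × 12.6)] = 1.49×10^7 / 4186 = 3570 m³.
F/M = Q·S₀ / (V·X) = 1290 × 1930 / (3570 × 2440) = 0.2858 g BOD₅·(g VSS·d)⁻¹.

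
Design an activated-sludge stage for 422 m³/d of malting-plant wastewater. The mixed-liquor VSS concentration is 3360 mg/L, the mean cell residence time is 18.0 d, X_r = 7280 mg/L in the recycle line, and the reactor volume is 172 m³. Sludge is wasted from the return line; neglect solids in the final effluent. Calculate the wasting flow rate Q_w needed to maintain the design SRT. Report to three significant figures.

Wasting from the return line (neglecting effluent solids): Q_w = V·X / (θ_c·X_r) = 172.0 × 3360 / (18.0 × 7280) = 4.410 m³/d.

Q_w ≈ 4.41 m³/d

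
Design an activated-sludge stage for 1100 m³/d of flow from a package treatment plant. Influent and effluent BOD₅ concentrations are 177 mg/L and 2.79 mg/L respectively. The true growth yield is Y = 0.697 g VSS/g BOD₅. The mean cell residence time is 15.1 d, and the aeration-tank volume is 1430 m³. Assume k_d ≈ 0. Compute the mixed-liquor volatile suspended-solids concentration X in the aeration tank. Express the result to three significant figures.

X = Y·Q·ΔS·θ_c / V = 0.697 × 1100 × (177 − 2.79) × 15.1 / 1430 = 1410 mg/L.

X ≈ 1410 mg/L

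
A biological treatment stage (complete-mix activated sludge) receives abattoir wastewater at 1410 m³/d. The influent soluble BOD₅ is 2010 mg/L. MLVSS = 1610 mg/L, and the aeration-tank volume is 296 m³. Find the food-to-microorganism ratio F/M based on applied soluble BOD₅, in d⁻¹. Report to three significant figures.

F/M = applied load / biomass = Q·S₀/(V·X) = 1410 × 2010 / (296.0 × 1610) = 5.947 d⁻¹.

F/M ≈ 5.95 d⁻¹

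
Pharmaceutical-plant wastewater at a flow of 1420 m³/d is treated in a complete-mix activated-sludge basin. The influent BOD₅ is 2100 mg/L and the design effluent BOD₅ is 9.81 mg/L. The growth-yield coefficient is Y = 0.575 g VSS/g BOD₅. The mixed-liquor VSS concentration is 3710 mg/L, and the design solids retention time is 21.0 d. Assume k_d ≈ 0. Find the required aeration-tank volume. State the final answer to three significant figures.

V ≈ 9660 m³

Biomass mass balance (decay neglected): V·X = Y·Q·(S₀ − S)·θ_c, so V = 0.575 × 1420 × (2100 − 9.81) × 21.0 / 3710 = 9660 m³.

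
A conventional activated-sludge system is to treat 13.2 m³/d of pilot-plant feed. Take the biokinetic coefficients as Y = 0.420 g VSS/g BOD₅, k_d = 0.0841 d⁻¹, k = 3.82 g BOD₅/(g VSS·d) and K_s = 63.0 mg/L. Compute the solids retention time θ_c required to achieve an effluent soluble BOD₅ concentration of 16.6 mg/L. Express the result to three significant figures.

θ_c ≈ 3.99 d

At the target effluent, Y k S/(K_s+S) = 0.420×3.82×16.6/79.60 = 0.3346 d⁻¹.
Then 1/θ_c = μ − k_d = 0.3346 − 0.0841 = 0.2505 d⁻¹, giving θ_c = 3.992 d.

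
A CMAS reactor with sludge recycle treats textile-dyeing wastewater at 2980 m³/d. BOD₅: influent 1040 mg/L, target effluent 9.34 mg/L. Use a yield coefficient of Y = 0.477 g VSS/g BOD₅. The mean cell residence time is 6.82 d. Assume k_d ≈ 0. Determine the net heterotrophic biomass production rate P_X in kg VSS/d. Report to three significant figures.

Since k_d ≈ 0, Y_obs = Y = 0.477 g VSS/g BOD₅.
Substrate removed = Q·(S₀ − S) = 2980 m³/d × (1040 − 9.34) g/m³ = 3.07×10^6 g/d = 3071 kg/d.
P_X = Y_obs · Q(S₀ − S) = 0.4770 × 3071 = 1465 kg VSS/d.

P_X ≈ 1470 kg VSS/d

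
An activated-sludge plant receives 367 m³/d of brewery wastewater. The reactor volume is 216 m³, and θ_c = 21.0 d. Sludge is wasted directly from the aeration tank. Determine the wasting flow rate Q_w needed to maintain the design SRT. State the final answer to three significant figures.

Q_w ≈ 10.3 m³/d

With mixed-liquor wasting, θ_c = V/Q_w, so Q_w = V/θ_c = 216.0/21.0 = 10.29 m³/d.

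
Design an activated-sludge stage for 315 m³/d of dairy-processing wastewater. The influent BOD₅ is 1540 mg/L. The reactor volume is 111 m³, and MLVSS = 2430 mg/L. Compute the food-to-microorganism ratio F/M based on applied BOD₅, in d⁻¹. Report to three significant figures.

F/M = applied load / biomass = Q·S₀/(V·X) = 315 × 1540 / (111.0 × 2430) = 1.798 d⁻¹.

F/M ≈ 1.80 d⁻¹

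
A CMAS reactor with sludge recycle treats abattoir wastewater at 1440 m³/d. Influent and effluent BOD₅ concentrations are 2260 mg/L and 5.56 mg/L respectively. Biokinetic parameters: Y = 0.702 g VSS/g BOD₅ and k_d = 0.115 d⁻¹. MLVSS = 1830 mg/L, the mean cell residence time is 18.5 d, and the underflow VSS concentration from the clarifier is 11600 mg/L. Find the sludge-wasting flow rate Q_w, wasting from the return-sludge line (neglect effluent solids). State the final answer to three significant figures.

Steady-state biomass mass balance: V·X·(1 + k_d·θ_c) = Y·Q·(S₀ − S)·θ_c, so V = 0.702 × 1440 × (2260 − 5.56) × 18.5 / [1830 × (1 + 0.115 × 18.5)] = 4.22×10^7 / 5723 = 7367 m³.
θ_c = V·X/(Q_w·X_r) when wasting from the recycle, so Q_w = V·X/(θ_c·X_r) = 7367 × 1830 / (18.5 × 11600) = 62.82 m³/d.

Q_w ≈ 62.8 m³/d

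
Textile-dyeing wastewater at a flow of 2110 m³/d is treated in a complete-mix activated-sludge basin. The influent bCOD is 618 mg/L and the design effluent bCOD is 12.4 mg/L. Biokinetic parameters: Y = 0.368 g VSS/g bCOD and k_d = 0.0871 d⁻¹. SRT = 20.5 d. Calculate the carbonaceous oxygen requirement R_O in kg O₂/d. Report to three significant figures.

Y_obs = Y / (1 + k_d θ_c) = 0.368 / (1 + 0.0871 × 20.5) = 0.368 / 2.786 = 0.1321.
Substrate removed = Q·(S₀ − S) = 2110 m³/d × (618 − 12.4) g/m³ = 1.28×10^6 g/d = 1278 kg/d.
P_X = Y_obs·Q·(S₀ − S) = 0.1321 × 1278 = 168.8 kg VSS/d.
R_O = Q·(S₀ − S) − 1.42·P_X = 1278 − 1.42 × 168.8 = 1038 kg O₂/d.

R_O ≈ 1040 kg O₂/d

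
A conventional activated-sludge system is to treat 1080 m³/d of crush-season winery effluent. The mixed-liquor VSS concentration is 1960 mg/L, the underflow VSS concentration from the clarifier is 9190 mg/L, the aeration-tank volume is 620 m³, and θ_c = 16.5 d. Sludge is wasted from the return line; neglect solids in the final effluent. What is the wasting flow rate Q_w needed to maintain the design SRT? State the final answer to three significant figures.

θ_c = V·X/(Q_w·X_r) when wasting from the recycle, so Q_w = V·X/(θ_c·X_r) = 620.0 × 1960 / (16.5 × 9190) = 8.014 m³/d.

Q_w ≈ 8.01 m³/d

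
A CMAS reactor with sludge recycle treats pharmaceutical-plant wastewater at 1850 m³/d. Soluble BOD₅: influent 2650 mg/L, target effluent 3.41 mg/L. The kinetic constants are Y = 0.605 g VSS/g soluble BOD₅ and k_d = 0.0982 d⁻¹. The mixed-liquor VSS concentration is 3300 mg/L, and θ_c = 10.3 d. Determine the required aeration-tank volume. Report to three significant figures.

V ≈ 4600 m³

Steady-state biomass mass balance: V·X·(1 + k_d·θ_c) = Y·Q·(S₀ − S)·θ_c, so V = 0.605 × 1850 × (2650 − 3.41) × 10.3 / [3300 × (1 + 0.0982 × 10.3)] = 3.05×10^7 / 6638 = 4596 m³.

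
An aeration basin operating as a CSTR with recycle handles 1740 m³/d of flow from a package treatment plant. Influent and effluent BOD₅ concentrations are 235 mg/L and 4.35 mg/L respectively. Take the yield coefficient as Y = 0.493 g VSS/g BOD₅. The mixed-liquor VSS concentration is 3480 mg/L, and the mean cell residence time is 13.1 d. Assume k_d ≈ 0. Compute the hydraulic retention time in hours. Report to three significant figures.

V·X = Y·Q·ΔS·θ_c gives V = 0.493 × 1740 × (235 − 4.35) × 13.1 / 3480 = 744.8 m³.
τ = V/Q = 744.8/1740 = 0.4280 d, or 10.27 h.

τ ≈ 10.3 h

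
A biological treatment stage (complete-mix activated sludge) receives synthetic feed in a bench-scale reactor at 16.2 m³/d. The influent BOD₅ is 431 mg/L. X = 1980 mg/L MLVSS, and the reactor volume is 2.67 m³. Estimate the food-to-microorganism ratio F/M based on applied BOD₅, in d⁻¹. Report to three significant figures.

F/M ≈ 1.32 d⁻¹

Food-to-microorganism ratio F/M = Q S₀ / (V X) = 16.2 × 431 / (2.670 × 1980) = 1.321 d⁻¹.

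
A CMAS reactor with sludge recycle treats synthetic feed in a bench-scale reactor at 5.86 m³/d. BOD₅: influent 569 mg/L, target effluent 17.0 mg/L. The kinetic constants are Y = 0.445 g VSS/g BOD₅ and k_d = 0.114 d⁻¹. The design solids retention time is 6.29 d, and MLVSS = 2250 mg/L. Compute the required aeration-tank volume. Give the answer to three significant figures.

V ≈ 2.34 m³

Rearranging the biomass balance for a CMAS with decay, V = Y·Q·ΔS·θ_c / [X·(1+k_d θ_c)] = 0.445 × 5.86 × (569 − 17.0) × 6.29 / [2250 × (1 + 0.114 × 6.29)] = 9.05×10^3 / 3863 = 2.344 m³.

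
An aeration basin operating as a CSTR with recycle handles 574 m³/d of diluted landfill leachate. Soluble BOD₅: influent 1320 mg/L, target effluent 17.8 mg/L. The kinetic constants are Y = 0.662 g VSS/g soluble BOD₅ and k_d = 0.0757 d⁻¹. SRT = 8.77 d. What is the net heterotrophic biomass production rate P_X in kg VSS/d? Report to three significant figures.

P_X ≈ 297 kg VSS/d

Y_obs = Y / (1 + k_d θ_c) = 0.662 / (1 + 0.0757 × 8.77) = 0.662 / 1.664 = 0.3979.
Mass of soluble BOD₅ removed per day: Q(S₀ − S) = 574 × 1302 g/m³ = 747.5 kg/d.
Biomass produced: P_X = Y_obs·Q·ΔS = 0.3979 × 747.5 ≈ 297.4 kg VSS/d.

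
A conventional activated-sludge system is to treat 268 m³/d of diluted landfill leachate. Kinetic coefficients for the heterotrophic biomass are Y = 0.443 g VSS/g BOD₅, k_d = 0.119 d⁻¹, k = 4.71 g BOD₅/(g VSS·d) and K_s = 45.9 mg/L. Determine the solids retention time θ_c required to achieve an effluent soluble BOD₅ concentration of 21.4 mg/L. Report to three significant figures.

θ_c ≈ 1.84 d

From 1/θ_c = Y·k·S/(K_s + S) − k_d: Y·k·S/(K_s+S) = 0.443 × 4.71 × 21.4 / (45.9 + 21.4) = 0.6635 d⁻¹.
θ_c = 1/(μ − k_d) = 1/(0.6635 − 0.119) = 1/0.5445 = 1.837 d.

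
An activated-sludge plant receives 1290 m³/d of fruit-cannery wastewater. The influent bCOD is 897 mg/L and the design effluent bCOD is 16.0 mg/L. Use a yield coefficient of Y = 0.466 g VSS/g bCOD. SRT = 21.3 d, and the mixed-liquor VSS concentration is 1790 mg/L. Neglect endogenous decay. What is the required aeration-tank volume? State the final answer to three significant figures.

V ≈ 6300 m³

With k_d = 0 the design equation reduces to V = Y Q (S₀−S) θ_c / X = 0.466 × 1290 × (897 − 16.0) × 21.3 / 1790 = 6302 m³.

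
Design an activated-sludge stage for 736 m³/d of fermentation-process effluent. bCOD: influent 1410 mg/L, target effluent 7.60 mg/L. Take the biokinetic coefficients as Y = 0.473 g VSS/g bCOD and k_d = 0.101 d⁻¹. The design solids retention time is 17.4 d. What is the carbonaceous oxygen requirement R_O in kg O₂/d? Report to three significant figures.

R_O ≈ 781 kg O₂/d

Observed yield with endogenous decay: Y_obs = Y / (1 + k_d·θ_c) = 0.473 / (1 + 0.101 × 17.4) = 0.473 / 2.757 = 0.1715 g VSS/g bCOD.
ΔS = 1410 − 7.60 = 1402 mg/L, so the substrate removal rate is 736 × 1402/1000 = 1032 kg bCOD/d.
Biomass synthesised: P_X = Y_obs × 1032 = 177.1 kg VSS/d.
R_O = Q·ΔS − 1.42 P_X = 1032 − 251.4 = 780.7 kg O₂/d.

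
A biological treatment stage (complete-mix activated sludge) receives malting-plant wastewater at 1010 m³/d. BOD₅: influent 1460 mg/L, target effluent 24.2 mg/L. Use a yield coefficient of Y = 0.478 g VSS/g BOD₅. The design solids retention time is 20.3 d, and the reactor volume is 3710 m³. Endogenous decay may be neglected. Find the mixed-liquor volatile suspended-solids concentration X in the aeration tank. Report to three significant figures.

X = Y·Q·ΔS·θ_c / V = 0.478 × 1010 × (1460 − 24.2) × 20.3 / 3710 = 3793 mg/L.

X ≈ 3790 mg/L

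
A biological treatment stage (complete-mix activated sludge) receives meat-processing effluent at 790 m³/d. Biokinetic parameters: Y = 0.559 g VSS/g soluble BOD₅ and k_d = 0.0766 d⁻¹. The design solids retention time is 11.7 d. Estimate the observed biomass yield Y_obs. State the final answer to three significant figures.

Y_obs = Y / (1 + k_d θ_c) = 0.559 / (1 + 0.0766 × 11.7) = 0.559 / 1.896 = 0.2948.

Y_obs ≈ 0.295 g VSS/g soluble BOD₅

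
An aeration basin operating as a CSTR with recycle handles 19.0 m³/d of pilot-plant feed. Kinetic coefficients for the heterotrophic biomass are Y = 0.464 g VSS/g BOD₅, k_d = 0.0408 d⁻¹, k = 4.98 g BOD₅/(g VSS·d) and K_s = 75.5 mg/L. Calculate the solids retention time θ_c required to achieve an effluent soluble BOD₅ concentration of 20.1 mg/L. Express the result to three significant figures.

From 1/θ_c = Y·k·S/(K_s + S) − k_d: Y·k·S/(K_s+S) = 0.464 × 4.98 × 20.1 / (75.5 + 20.1) = 0.4858 d⁻¹.
Then 1/θ_c = μ − k_d = 0.4858 − 0.0408 = 0.4450 d⁻¹, giving θ_c = 2.247 d.

θ_c ≈ 2.25 d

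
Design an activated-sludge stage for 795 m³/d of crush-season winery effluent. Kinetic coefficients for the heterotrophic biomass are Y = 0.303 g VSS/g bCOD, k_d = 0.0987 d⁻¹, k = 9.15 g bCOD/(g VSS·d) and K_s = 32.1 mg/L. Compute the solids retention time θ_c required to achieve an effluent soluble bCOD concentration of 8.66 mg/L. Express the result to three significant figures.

Specific growth rate at S = 8.66 mg/L: μ = YkS/(K_s+S) = 0.303·9.15·8.66/(32.1+8.66) = 0.5890 d⁻¹.
1/θ_c = 0.5890 − 0.0987 = 0.4903 d⁻¹, so θ_c = 2.039 d.

θ_c ≈ 2.04 d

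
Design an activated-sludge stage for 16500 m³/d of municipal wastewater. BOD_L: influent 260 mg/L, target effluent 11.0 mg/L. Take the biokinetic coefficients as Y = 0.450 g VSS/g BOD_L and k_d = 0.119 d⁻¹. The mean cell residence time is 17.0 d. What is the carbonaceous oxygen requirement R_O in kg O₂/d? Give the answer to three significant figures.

Observed yield with endogenous decay: Y_obs = Y / (1 + k_d·θ_c) = 0.450 / (1 + 0.119 × 17.0) = 0.450 / 3.023 = 0.1489 g VSS/g BOD_L.
Mass of BOD_L removed per day: Q(S₀ − S) = 16500 × 249.0 g/m³ = 4108 kg/d.
P_X = Y_obs·Q·(S₀ − S) = 0.1489 × 4108 = 611.6 kg VSS/d.
Carbonaceous O₂ demand = substrate oxidised − cell-mass equivalent = 4108 − 1.42 × 611.6 = 3240 kg O₂/d.

R_O ≈ 3240 kg O₂/d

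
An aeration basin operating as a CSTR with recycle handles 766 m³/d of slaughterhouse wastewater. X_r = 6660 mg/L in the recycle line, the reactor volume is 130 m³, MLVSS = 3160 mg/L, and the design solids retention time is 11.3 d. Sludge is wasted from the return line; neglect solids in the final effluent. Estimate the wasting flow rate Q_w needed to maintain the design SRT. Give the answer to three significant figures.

Q_w ≈ 5.46 m³/d

θ_c = V·X/(Q_w·X_r) when wasting from the recycle, so Q_w = V·X/(θ_c·X_r) = 130.0 × 3160 / (11.3 × 6660) = 5.459 m³/d.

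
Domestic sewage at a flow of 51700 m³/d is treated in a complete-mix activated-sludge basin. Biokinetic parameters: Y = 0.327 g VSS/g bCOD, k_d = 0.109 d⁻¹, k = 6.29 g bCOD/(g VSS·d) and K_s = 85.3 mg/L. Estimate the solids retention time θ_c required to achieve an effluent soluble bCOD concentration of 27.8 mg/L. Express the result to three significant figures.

θ_c ≈ 2.52 d

From 1/θ_c = Y·k·S/(K_s + S) − k_d: Y·k·S/(K_s+S) = 0.327 × 6.29 × 27.8 / (85.3 + 27.8) = 0.5056 d⁻¹.
θ_c = 1/(μ − k_d) = 1/(0.5056 − 0.109) = 1/0.3966 = 2.522 d.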